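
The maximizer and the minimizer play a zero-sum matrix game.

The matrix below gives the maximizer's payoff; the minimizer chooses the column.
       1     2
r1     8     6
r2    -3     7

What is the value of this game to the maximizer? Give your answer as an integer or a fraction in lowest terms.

37/6

Row minima are 6 and -3, so the maximizer's maximin is 6; column maxima are 8 and 7, so the minimizer's minimax is 7. These differ, so the equilibrium is in mixed strategies.
Let the maximizer play r1 with probability p. The minimizer is indifferent when 8p − 3(1−p) = 6p + 7(1−p), giving p = 5/6.
Let the minimizer play 1 with probability q. The maximizer is indifferent when 8q + 6(1−q) = −3q + 7(1−q), giving q = 1/12.
The value is 8·(1/12) + (6)·(11/12) = 37/6.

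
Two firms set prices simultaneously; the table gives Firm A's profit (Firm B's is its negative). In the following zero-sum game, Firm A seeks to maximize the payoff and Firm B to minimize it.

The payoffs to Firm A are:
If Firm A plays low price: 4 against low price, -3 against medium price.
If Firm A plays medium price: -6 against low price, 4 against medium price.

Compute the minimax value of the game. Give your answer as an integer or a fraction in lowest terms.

-2/17

Row minima are -3 and -6, so Firm A's maximin is -3; column maxima are 4 and 4, so Firm B's minimax is 4. These differ, so the equilibrium is in mixed strategies.
Let Firm A play low price with probability p. Firm B is indifferent when 4p − 6(1−p) = −3p + 4(1−p), giving p = 10/17.
Let Firm B play low price with probability q. Firm A is indifferent when 4q − 3(1−q) = −6q + 4(1−q), giving q = 7/17.
The value is 4·(7/17) + (-3)·(10/17) = -2/17.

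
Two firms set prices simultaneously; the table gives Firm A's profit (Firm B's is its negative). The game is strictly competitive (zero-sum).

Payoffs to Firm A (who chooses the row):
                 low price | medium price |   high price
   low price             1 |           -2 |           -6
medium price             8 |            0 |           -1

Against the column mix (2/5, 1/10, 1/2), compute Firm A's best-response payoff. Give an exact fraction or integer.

27/10

low price: (1)·(2/5) + (-2)·(1/10) + (-6)·(1/2) = -14/5.
medium price: (8)·(2/5) + (0)·(1/10) + (-1)·(1/2) = 27/10.
The best pure response is medium price with expected payoff 27/10.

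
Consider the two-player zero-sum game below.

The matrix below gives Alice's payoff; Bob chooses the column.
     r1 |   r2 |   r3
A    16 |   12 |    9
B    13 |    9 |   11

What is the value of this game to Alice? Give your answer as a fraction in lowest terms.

Column r1 is strictly dominated by r2 for Bob (it gives Alice more in every row).
The remaining 2×2 game on (A, B) × (r2, r3) has no saddle point. Let Alice play A with probability p; indifference gives 12p + 9(1−p) = 9p + 11(1−p), so p = 2/5.
Similarly Bob's optimal q on r2 is 2/5, and the value is 12·(2/5) + (9)·(3/5) = 51/5.

51/5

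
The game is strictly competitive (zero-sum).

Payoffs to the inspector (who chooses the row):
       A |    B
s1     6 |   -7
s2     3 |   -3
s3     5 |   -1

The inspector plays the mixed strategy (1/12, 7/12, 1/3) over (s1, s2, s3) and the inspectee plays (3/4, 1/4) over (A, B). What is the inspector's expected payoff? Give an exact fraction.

109/48

Against (3/4, 1/4), each row's expected payoff is s1: 11/4; s2: 3/2; s3: 7/2.
Taking the (1/12, 7/12, 1/3)-weighted average: (1/12)·(11/4) + (7/12)·(3/2) + (1/3)·(7/2) = 109/48.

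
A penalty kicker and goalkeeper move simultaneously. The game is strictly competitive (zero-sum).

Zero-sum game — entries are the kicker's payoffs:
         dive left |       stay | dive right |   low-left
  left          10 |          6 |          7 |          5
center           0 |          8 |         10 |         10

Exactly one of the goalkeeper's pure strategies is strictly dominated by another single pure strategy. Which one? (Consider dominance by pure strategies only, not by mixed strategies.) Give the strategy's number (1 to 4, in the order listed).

3

The goalkeeper prefers columns that give the kicker less. Compare dive right with stay: 6 < 7, 8 < 10.
So stay strictly dominates dive right for the goalkeeper; dive right is strictly dominated.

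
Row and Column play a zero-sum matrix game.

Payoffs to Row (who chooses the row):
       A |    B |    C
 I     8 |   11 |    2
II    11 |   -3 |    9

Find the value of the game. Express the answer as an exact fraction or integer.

5

Column A is strictly dominated by C for Column (it gives Row more in every row).
The remaining 2×2 game on (I, II) × (B, C) has no saddle point. Let Row play I with probability p; indifference gives 11p − 3(1−p) = 2p + 9(1−p), so p = 4/7.
Similarly Column's optimal q on B is 1/3, and the value is 11·(1/3) + (2)·(2/3) = 5.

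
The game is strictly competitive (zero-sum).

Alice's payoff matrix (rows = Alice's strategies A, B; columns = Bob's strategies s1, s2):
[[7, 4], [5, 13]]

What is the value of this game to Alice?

Row minima are 4 and 5, so Alice's maximin is 5; column maxima are 7 and 13, so Bob's minimax is 7. These differ, so the equilibrium is in mixed strategies.
Let Alice play A with probability p. Bob is indifferent when 7p + 5(1−p) = 4p + 13(1−p), giving p = 8/11.
Let Bob play s1 with probability q. Alice is indifferent when 7q + 4(1−q) = 5q + 13(1−q), giving q = 9/11.
The value is 7·(9/11) + (4)·(2/11) = 71/11.

71/11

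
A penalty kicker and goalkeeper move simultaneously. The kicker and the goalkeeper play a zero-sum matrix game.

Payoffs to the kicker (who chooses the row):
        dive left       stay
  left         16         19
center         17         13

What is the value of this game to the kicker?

115/7

Row minima are 16 and 13, so the kicker's maximin is 16; column maxima are 17 and 19, so the goalkeeper's minimax is 17. These differ, so the equilibrium is in mixed strategies.
Let the kicker play left with probability p. The goalkeeper is indifferent when 16p + 17(1−p) = 19p + 13(1−p), giving p = 4/7.
Let the goalkeeper play dive left with probability q. The kicker is indifferent when 16q + 19(1−q) = 17q + 13(1−q), giving q = 6/7.
The value is 16·(6/7) + (19)·(1/7) = 115/7.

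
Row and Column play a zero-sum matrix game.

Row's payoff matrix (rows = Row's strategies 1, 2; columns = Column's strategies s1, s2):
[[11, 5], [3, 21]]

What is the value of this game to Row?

Row minima are 5 and 3, so Row's maximin is 5; column maxima are 11 and 21, so Column's minimax is 11. These differ, so the equilibrium is in mixed strategies.
Let Row play 1 with probability p. Column is indifferent when 11p + 3(1−p) = 5p + 21(1−p), giving p = 3/4.
Let Column play s1 with probability q. Row is indifferent when 11q + 5(1−q) = 3q + 21(1−q), giving q = 2/3.
The value is 11·(2/3) + (5)·(1/3) = 9.

9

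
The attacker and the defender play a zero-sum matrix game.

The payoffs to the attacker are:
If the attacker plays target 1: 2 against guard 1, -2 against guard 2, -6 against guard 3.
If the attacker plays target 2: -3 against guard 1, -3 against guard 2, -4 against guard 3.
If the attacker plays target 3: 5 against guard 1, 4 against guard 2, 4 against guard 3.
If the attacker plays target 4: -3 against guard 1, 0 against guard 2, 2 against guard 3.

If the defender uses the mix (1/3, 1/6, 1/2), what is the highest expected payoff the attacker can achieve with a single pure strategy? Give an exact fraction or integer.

13/3

target 1: (2)·(1/3) + (-2)·(1/6) + (-6)·(1/2) = -8/3.
target 2: (-3)·(1/3) + (-3)·(1/6) + (-4)·(1/2) = -7/2.
target 3: (5)·(1/3) + (4)·(1/6) + (4)·(1/2) = 13/3.
target 4: (-3)·(1/3) + (0)·(1/6) + (2)·(1/2) = 0.
The best pure response is target 3 with expected payoff 13/3.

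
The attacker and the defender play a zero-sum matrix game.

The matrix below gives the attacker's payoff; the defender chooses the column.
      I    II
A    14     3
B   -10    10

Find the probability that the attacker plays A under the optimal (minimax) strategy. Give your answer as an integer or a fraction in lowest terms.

20/31

Row minima are 3 and -10, so the attacker's maximin is 3; column maxima are 14 and 10, so the defender's minimax is 10. These differ, so the equilibrium is in mixed strategies.
Let the attacker play A with probability p. The defender is indifferent when 14p − 10(1−p) = 3p + 10(1−p), giving p = 20/31.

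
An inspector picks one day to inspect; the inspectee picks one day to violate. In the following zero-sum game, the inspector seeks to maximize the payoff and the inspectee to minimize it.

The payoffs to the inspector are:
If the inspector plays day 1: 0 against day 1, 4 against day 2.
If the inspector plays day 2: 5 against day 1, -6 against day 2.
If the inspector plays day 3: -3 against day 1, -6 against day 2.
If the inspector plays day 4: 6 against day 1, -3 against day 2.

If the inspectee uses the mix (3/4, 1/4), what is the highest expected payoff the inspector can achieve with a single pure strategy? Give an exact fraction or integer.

day 1: (0)·(3/4) + (4)·(1/4) = 1.
day 2: (5)·(3/4) + (-6)·(1/4) = 9/4.
day 3: (-3)·(3/4) + (-6)·(1/4) = -15/4.
day 4: (6)·(3/4) + (-3)·(1/4) = 15/4.
The best pure response is day 4 with expected payoff 15/4.

15/4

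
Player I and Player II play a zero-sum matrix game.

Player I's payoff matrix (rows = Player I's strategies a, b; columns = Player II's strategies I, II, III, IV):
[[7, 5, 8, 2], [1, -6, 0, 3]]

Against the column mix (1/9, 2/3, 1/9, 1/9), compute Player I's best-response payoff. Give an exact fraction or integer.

47/9

a: (7)·(1/9) + (5)·(2/3) + (8)·(1/9) + (2)·(1/9) = 47/9.
b: (1)·(1/9) + (-6)·(2/3) + (0)·(1/9) + (3)·(1/9) = -32/9.
The best pure response is a with expected payoff 47/9.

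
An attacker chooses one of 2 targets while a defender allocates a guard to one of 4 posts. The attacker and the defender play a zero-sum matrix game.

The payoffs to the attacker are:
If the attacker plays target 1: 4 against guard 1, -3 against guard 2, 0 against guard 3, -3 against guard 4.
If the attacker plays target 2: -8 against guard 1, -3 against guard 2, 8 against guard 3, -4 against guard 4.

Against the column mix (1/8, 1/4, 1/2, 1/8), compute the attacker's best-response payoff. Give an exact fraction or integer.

7/4

target 1: (4)·(1/8) + (-3)·(1/4) + (0)·(1/2) + (-3)·(1/8) = -5/8.
target 2: (-8)·(1/8) + (-3)·(1/4) + (8)·(1/2) + (-4)·(1/8) = 7/4.
The best pure response is target 2 with expected payoff 7/4.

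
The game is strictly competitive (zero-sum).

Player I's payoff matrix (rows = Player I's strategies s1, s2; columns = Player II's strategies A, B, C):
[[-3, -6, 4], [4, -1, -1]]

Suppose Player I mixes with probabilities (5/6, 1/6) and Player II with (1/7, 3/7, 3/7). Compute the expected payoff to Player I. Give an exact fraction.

-47/42

Against (1/7, 3/7, 3/7), each row's expected payoff is s1: -9/7; s2: -2/7.
Taking the (5/6, 1/6)-weighted average: (5/6)·(-9/7) + (1/6)·(-2/7) = -47/42.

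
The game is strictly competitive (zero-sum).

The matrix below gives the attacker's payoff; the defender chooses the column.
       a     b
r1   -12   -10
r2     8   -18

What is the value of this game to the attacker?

-74/7

Row minima are -12 and -18, so the attacker's maximin is -12; column maxima are 8 and -10, so the defender's minimax is -10. These differ, so the equilibrium is in mixed strategies.
Let the attacker play r1 with probability p. The defender is indifferent when −12p + 8(1−p) = −10p − 18(1−p), giving p = 13/14.
Let the defender play a with probability q. The attacker is indifferent when −12q − 10(1−q) = 8q − 18(1−q), giving q = 2/7.
The value is -12·(2/7) + (-10)·(5/7) = -74/7.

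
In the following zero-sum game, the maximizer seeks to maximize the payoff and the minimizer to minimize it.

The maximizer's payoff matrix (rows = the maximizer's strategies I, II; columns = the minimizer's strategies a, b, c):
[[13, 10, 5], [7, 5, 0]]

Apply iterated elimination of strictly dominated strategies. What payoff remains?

Row II is strictly dominated by row I (13>7, 10>5, 5>0); eliminate II.
Column b is strictly dominated by c for the minimizer (5<10); eliminate b.
Column a is strictly dominated by c for the minimizer (5<13); eliminate a.
Only (I, c) remains, with payoff 5.

5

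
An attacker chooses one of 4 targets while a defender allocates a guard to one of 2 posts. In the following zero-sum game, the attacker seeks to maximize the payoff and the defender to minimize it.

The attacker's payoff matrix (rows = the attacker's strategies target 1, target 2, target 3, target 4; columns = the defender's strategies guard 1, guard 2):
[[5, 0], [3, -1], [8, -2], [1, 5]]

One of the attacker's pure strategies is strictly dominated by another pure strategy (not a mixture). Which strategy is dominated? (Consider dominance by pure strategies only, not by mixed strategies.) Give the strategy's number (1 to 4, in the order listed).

Compare target 2 with target 1: 5 > 3, 0 > -1.
So target 1 strictly dominates target 2 for the attacker; target 2 is strictly dominated.

2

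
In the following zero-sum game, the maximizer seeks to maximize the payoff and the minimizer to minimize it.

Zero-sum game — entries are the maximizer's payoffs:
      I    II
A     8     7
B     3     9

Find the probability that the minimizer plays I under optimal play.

Row minima are 7 and 3, so the maximizer's maximin is 7; column maxima are 8 and 9, so the minimizer's minimax is 8. These differ, so the equilibrium is in mixed strategies.
Let the minimizer play I with probability q. The maximizer is indifferent when 8q + 7(1−q) = 3q + 9(1−q), giving q = 2/7.

2/7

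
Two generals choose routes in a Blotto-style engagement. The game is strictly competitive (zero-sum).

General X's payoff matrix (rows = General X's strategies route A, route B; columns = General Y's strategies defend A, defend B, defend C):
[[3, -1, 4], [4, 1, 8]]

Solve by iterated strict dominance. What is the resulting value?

Column defend A is strictly dominated by defend B for General Y (-1<3, 1<4); eliminate defend A.
Row route A is strictly dominated by row route B (1>-1, 8>4); eliminate route A.
Column defend C is strictly dominated by defend B for General Y (1<8); eliminate defend C.
Only (route B, defend B) remains, with payoff 1.

1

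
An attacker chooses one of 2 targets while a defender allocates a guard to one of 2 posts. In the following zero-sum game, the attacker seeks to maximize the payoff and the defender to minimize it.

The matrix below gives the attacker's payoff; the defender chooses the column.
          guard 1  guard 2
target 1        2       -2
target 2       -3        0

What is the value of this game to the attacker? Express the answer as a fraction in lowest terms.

-6/7

Row minima are -2 and -3, so the attacker's maximin is -2; column maxima are 2 and 0, so the defender's minimax is 0. These differ, so the equilibrium is in mixed strategies.
Let the attacker play target 1 with probability p. The defender is indifferent when 2p − 3(1−p) = −2p, giving p = 3/7.
Let the defender play guard 1 with probability q. The attacker is indifferent when 2q − 2(1−q) = −3q, giving q = 2/7.
The value is 2·(2/7) + (-2)·(5/7) = -6/7.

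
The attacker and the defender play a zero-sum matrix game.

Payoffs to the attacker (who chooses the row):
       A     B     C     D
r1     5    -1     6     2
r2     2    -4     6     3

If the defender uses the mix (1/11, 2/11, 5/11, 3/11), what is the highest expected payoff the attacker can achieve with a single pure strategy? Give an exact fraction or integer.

r1: (5)·(1/11) + (-1)·(2/11) + (6)·(5/11) + (2)·(3/11) = 39/11.
r2: (2)·(1/11) + (-4)·(2/11) + (6)·(5/11) + (3)·(3/11) = 3.
The best pure response is r1 with expected payoff 39/11.

39/11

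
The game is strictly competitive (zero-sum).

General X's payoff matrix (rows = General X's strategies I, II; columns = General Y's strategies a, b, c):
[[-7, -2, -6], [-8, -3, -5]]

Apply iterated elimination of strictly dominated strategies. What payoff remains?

-7

Column b is strictly dominated by a for General Y (-7<-2, -8<-3); eliminate b.
Column c is strictly dominated by a for General Y (-7<-6, -8<-5); eliminate c.
Row II is strictly dominated by row I (-7>-8); eliminate II.
Only (I, a) remains, with payoff -7.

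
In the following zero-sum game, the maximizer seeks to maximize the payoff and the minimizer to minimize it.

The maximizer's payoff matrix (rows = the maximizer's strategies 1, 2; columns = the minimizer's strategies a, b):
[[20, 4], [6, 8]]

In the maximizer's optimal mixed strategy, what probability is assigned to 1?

Row minima are 4 and 6, so the maximizer's maximin is 6; column maxima are 20 and 8, so the minimizer's minimax is 8. These differ, so the equilibrium is in mixed strategies.
Let the maximizer play 1 with probability p. The minimizer is indifferent when 20p + 6(1−p) = 4p + 8(1−p), giving p = 1/9.

1/9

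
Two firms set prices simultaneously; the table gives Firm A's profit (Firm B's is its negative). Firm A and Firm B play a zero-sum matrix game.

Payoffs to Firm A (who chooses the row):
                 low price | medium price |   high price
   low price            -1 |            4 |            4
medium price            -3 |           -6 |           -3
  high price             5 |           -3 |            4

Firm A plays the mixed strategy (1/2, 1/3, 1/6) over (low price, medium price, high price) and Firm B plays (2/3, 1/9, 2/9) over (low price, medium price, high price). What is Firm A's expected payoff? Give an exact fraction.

-7/54

Against (2/3, 1/9, 2/9), each row's expected payoff is low price: 2/3; medium price: -10/3; high price: 35/9.
Taking the (1/2, 1/3, 1/6)-weighted average: (1/2)·(2/3) + (1/3)·(-10/3) + (1/6)·(35/9) = -7/54.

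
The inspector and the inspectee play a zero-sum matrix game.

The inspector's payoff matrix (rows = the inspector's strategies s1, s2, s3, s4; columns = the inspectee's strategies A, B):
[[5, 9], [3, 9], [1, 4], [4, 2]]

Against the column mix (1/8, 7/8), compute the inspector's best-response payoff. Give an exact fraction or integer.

s1: (5)·(1/8) + (9)·(7/8) = 17/2.
s2: (3)·(1/8) + (9)·(7/8) = 33/4.
s3: (1)·(1/8) + (4)·(7/8) = 29/8.
s4: (4)·(1/8) + (2)·(7/8) = 9/4.
The best pure response is s1 with expected payoff 17/2.

17/2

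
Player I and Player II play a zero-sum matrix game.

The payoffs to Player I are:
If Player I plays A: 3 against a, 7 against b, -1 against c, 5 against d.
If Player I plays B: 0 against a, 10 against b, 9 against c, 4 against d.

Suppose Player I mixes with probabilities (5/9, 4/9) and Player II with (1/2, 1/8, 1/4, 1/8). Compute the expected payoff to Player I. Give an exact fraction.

119/36

Against (1/2, 1/8, 1/4, 1/8), each row's expected payoff is A: 11/4; B: 4.
Taking the (5/9, 4/9)-weighted average: (5/9)·(11/4) + (4/9)·(4) = 119/36.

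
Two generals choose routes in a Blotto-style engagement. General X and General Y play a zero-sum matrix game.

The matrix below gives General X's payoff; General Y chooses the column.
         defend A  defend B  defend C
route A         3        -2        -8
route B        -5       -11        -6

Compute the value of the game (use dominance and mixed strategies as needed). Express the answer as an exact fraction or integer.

-76/11

Column defend A is strictly dominated by defend B for General Y (it gives General X more in every row).
The remaining 2×2 game on (route A, route B) × (defend B, defend C) has no saddle point. Let General X play route A with probability p; indifference gives −2p − 11(1−p) = −8p − 6(1−p), so p = 5/11.
Similarly General Y's optimal q on defend B is 2/11, and the value is -2·(2/11) + (-8)·(9/11) = -76/11.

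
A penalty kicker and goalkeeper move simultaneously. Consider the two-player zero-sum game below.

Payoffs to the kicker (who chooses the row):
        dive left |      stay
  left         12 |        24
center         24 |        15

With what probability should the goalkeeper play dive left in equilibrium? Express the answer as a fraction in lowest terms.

3/7

Row minima are 12 and 15, so the kicker's maximin is 15; column maxima are 24 and 24, so the goalkeeper's minimax is 24. These differ, so the equilibrium is in mixed strategies.
Let the goalkeeper play dive left with probability q. The kicker is indifferent when 12q + 24(1−q) = 24q + 15(1−q), giving q = 3/7.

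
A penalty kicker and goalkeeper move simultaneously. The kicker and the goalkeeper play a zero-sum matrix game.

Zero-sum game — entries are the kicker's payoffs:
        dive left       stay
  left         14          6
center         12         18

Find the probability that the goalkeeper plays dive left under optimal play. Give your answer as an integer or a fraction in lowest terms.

Row minima are 6 and 12, so the kicker's maximin is 12; column maxima are 14 and 18, so the goalkeeper's minimax is 14. These differ, so the equilibrium is in mixed strategies.
Let the goalkeeper play dive left with probability q. The kicker is indifferent when 14q + 6(1−q) = 12q + 18(1−q), giving q = 6/7.

6/7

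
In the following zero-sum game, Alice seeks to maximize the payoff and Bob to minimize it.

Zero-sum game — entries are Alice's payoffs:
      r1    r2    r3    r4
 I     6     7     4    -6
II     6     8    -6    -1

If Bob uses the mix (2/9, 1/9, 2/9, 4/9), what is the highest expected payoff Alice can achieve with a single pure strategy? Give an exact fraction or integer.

I: (6)·(2/9) + (7)·(1/9) + (4)·(2/9) + (-6)·(4/9) = 1/3.
II: (6)·(2/9) + (8)·(1/9) + (-6)·(2/9) + (-1)·(4/9) = 4/9.
The best pure response is II with expected payoff 4/9.

4/9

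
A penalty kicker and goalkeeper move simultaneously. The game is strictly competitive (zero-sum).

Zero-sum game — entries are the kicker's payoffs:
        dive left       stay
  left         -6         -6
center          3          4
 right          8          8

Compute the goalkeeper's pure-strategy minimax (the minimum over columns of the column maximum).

8

The worst case (largest entry) in each column is dive left: 8, stay: 8.
The best (smallest) of these is 8.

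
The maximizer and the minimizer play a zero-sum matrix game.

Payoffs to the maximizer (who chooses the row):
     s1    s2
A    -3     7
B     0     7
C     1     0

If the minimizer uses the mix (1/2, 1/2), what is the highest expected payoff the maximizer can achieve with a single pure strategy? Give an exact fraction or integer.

7/2

A: (-3)·(1/2) + (7)·(1/2) = 2.
B: (0)·(1/2) + (7)·(1/2) = 7/2.
C: (1)·(1/2) + (0)·(1/2) = 1/2.
The best pure response is B with expected payoff 7/2.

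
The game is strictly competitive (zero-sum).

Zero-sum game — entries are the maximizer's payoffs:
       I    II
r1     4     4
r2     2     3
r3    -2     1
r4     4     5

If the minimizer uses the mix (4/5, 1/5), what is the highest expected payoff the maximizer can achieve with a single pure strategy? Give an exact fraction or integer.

r1: (4)·(4/5) + (4)·(1/5) = 4.
r2: (2)·(4/5) + (3)·(1/5) = 11/5.
r3: (-2)·(4/5) + (1)·(1/5) = -7/5.
r4: (4)·(4/5) + (5)·(1/5) = 21/5.
The best pure response is r4 with expected payoff 21/5.

21/5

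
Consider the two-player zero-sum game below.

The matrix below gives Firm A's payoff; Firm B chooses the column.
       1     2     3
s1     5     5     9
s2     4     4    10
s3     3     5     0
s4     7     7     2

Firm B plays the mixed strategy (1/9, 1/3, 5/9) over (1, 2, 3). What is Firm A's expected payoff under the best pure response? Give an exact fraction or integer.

s1: (5)·(1/9) + (5)·(1/3) + (9)·(5/9) = 65/9.
s2: (4)·(1/9) + (4)·(1/3) + (10)·(5/9) = 22/3.
s3: (3)·(1/9) + (5)·(1/3) + (0)·(5/9) = 2.
s4: (7)·(1/9) + (7)·(1/3) + (2)·(5/9) = 38/9.
The best pure response is s2 with expected payoff 22/3.

22/3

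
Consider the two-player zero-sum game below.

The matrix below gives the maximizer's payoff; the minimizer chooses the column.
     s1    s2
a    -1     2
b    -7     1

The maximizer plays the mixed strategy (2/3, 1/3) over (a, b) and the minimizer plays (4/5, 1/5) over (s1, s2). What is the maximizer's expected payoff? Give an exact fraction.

Against (4/5, 1/5), each row's expected payoff is a: -2/5; b: -27/5.
Taking the (2/3, 1/3)-weighted average: (2/3)·(-2/5) + (1/3)·(-27/5) = -31/15.

-31/15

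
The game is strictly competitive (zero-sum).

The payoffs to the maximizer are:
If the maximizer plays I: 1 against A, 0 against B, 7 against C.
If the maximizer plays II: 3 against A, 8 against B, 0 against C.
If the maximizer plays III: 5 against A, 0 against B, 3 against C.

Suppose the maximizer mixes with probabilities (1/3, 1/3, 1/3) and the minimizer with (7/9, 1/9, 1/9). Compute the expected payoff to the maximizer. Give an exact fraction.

Against (7/9, 1/9, 1/9), each row's expected payoff is I: 14/9; II: 29/9; III: 38/9.
Taking the (1/3, 1/3, 1/3)-weighted average: (1/3)·(14/9) + (1/3)·(29/9) + (1/3)·(38/9) = 3.

3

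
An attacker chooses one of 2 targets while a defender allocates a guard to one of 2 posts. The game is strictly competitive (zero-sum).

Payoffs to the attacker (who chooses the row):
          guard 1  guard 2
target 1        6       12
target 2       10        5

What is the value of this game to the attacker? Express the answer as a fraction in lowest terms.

90/11

Row minima are 6 and 5, so the attacker's maximin is 6; column maxima are 10 and 12, so the defender's minimax is 10. These differ, so the equilibrium is in mixed strategies.
Let the attacker play target 1 with probability p. The defender is indifferent when 6p + 10(1−p) = 12p + 5(1−p), giving p = 5/11.
Let the defender play guard 1 with probability q. The attacker is indifferent when 6q + 12(1−q) = 10q + 5(1−q), giving q = 7/11.
The value is 6·(7/11) + (12)·(4/11) = 90/11.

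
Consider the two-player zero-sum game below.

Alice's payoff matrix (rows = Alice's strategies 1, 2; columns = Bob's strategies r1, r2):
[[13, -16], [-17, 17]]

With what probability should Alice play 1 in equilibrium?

Row minima are -16 and -17, so Alice's maximin is -16; column maxima are 13 and 17, so Bob's minimax is 13. These differ, so the equilibrium is in mixed strategies.
Let Alice play 1 with probability p. Bob is indifferent when 13p − 17(1−p) = −16p + 17(1−p), giving p = 34/63.

34/63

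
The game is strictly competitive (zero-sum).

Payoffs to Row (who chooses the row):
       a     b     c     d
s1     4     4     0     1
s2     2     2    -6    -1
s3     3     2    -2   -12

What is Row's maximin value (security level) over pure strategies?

The worst-case payoff for each row is s1: 0, s2: -6, s3: -12.
The best of these is 0.

0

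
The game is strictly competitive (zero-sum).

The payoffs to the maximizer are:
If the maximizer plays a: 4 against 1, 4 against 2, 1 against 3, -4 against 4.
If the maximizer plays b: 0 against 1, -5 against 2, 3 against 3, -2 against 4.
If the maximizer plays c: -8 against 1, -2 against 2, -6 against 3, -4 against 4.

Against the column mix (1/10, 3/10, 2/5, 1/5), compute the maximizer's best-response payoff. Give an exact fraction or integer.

6/5

a: (4)·(1/10) + (4)·(3/10) + (1)·(2/5) + (-4)·(1/5) = 6/5.
b: (0)·(1/10) + (-5)·(3/10) + (3)·(2/5) + (-2)·(1/5) = -7/10.
c: (-8)·(1/10) + (-2)·(3/10) + (-6)·(2/5) + (-4)·(1/5) = -23/5.
The best pure response is a with expected payoff 6/5.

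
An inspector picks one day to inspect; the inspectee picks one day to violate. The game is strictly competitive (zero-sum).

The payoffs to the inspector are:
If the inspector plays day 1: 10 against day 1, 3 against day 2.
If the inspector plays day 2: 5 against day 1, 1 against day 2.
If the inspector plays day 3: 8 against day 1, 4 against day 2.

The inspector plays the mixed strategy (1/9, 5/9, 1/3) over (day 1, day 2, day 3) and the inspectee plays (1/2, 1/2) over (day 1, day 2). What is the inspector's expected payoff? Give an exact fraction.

79/18

Against (1/2, 1/2), each row's expected payoff is day 1: 13/2; day 2: 3; day 3: 6.
Taking the (1/9, 5/9, 1/3)-weighted average: (1/9)·(13/2) + (5/9)·(3) + (1/3)·(6) = 79/18.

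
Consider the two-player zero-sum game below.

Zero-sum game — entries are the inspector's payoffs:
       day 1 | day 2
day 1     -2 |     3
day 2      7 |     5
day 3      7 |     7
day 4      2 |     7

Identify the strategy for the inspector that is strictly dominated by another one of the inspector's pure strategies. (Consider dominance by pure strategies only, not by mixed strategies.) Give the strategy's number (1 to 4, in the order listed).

1

Compare day 1 with day 2: 7 > -2, 5 > 3.
So day 2 strictly dominates day 1 for the inspector; day 1 is strictly dominated.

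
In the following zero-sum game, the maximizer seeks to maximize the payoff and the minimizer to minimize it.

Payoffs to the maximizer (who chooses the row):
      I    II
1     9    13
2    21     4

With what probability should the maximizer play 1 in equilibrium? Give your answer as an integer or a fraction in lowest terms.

Row minima are 9 and 4, so the maximizer's maximin is 9; column maxima are 21 and 13, so the minimizer's minimax is 13. These differ, so the equilibrium is in mixed strategies.
Let the maximizer play 1 with probability p. The minimizer is indifferent when 9p + 21(1−p) = 13p + 4(1−p), giving p = 17/21.

17/21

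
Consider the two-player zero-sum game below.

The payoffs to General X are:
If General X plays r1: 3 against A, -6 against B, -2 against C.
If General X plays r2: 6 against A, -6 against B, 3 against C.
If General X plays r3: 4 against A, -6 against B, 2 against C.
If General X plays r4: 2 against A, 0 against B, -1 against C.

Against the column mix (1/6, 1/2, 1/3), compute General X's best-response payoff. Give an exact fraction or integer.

0

r1: (3)·(1/6) + (-6)·(1/2) + (-2)·(1/3) = -19/6.
r2: (6)·(1/6) + (-6)·(1/2) + (3)·(1/3) = -1.
r3: (4)·(1/6) + (-6)·(1/2) + (2)·(1/3) = -5/3.
r4: (2)·(1/6) + (0)·(1/2) + (-1)·(1/3) = 0.
The best pure response is r4 with expected payoff 0.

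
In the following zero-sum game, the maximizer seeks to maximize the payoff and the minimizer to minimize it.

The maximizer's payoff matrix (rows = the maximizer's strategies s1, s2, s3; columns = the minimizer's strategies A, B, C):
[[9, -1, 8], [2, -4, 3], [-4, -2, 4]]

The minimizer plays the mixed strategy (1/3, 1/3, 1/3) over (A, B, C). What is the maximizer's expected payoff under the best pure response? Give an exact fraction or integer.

s1: (9)·(1/3) + (-1)·(1/3) + (8)·(1/3) = 16/3.
s2: (2)·(1/3) + (-4)·(1/3) + (3)·(1/3) = 1/3.
s3: (-4)·(1/3) + (-2)·(1/3) + (4)·(1/3) = -2/3.
The best pure response is s1 with expected payoff 16/3.

16/3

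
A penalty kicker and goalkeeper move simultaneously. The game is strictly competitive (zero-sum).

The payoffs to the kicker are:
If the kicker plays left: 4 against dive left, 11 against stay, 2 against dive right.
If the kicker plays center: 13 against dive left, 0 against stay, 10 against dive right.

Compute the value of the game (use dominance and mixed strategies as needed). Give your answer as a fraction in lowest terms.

110/19

Column dive left is strictly dominated by dive right for the goalkeeper (it gives the kicker more in every row).
The remaining 2×2 game on (left, center) × (stay, dive right) has no saddle point. Let the kicker play left with probability p; indifference gives 11p = 2p + 10(1−p), so p = 10/19.
Similarly the goalkeeper's optimal q on stay is 8/19, and the value is 11·(8/19) + (2)·(11/19) = 110/19.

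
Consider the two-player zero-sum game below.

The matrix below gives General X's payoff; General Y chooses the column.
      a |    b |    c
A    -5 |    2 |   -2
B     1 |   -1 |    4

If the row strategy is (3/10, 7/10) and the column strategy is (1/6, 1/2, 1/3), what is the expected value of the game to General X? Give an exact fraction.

Against (1/6, 1/2, 1/3), each row's expected payoff is A: -1/2; B: 1.
Taking the (3/10, 7/10)-weighted average: (3/10)·(-1/2) + (7/10)·(1) = 11/20.

11/20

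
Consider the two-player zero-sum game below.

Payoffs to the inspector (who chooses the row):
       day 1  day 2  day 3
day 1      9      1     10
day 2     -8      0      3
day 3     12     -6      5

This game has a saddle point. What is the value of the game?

1

Row minima: 1, -8, -6 → the inspector's maximin is 1.
Column maxima: 12, 1, 10 → the inspectee's minimax is 1.
They coincide at (day 1, day 2), so the value is 1.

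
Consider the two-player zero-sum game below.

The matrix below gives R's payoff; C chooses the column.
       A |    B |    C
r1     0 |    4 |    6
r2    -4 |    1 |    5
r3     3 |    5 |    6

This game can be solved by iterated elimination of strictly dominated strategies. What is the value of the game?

Column B is strictly dominated by A for C (0<4, -4<1, 3<5); eliminate B.
Row r2 is strictly dominated by row r1 (0>-4, 6>5); eliminate r2.
Column C is strictly dominated by A for C (0<6, 3<6); eliminate C.
Row r1 is strictly dominated by row r3 (3>0); eliminate r1.
Only (r3, A) remains, with payoff 3.

3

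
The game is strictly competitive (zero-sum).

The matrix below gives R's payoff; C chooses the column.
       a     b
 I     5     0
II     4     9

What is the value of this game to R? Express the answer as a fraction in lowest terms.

9/2

Row minima are 0 and 4, so R's maximin is 4; column maxima are 5 and 9, so C's minimax is 5. These differ, so the equilibrium is in mixed strategies.
Let R play I with probability p. C is indifferent when 5p + 4(1−p) = 9(1−p), giving p = 1/2.
Let C play a with probability q. R is indifferent when 5q = 4q + 9(1−q), giving q = 9/10.
The value is 5·(9/10) + (0)·(1/10) = 9/2.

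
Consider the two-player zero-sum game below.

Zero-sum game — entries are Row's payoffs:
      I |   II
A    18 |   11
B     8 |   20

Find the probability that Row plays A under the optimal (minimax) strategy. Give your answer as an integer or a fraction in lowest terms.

Row minima are 11 and 8, so Row's maximin is 11; column maxima are 18 and 20, so Column's minimax is 18. These differ, so the equilibrium is in mixed strategies.
Let Row play A with probability p. Column is indifferent when 18p + 8(1−p) = 11p + 20(1−p), giving p = 12/19.

12/19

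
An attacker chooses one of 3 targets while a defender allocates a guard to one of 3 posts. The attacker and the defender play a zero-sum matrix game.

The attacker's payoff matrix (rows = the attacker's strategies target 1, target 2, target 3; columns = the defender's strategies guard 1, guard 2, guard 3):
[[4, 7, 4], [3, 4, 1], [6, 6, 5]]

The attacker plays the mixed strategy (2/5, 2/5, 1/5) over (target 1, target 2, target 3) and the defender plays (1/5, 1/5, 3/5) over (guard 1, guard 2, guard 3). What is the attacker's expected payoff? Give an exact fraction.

93/25

Against (1/5, 1/5, 3/5), each row's expected payoff is target 1: 23/5; target 2: 2; target 3: 27/5.
Taking the (2/5, 2/5, 1/5)-weighted average: (2/5)·(23/5) + (2/5)·(2) + (1/5)·(27/5) = 93/25.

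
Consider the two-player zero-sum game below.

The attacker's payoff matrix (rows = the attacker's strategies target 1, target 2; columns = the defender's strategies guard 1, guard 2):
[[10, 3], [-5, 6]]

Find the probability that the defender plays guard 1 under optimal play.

Row minima are 3 and -5, so the attacker's maximin is 3; column maxima are 10 and 6, so the defender's minimax is 6. These differ, so the equilibrium is in mixed strategies.
Let the defender play guard 1 with probability q. The attacker is indifferent when 10q + 3(1−q) = −5q + 6(1−q), giving q = 1/6.

1/6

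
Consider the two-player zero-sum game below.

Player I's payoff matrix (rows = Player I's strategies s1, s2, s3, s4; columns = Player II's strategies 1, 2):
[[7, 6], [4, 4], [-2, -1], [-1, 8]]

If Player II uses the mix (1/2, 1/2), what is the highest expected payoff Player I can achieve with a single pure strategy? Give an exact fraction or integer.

s1: (7)·(1/2) + (6)·(1/2) = 13/2.
s2: (4)·(1/2) + (4)·(1/2) = 4.
s3: (-2)·(1/2) + (-1)·(1/2) = -3/2.
s4: (-1)·(1/2) + (8)·(1/2) = 7/2.
The best pure response is s1 with expected payoff 13/2.

13/2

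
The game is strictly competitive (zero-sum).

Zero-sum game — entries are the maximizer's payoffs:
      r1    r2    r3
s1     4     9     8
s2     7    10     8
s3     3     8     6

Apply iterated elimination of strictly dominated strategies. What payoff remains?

Row s3 is strictly dominated by row s1 (4>3, 9>8, 8>6); eliminate s3.
Column r3 is strictly dominated by r1 for the minimizer (4<8, 7<8); eliminate r3.
Column r2 is strictly dominated by r1 for the minimizer (4<9, 7<10); eliminate r2.
Row s1 is strictly dominated by row s2 (7>4); eliminate s1.
Only (s2, r1) remains, with payoff 7.

7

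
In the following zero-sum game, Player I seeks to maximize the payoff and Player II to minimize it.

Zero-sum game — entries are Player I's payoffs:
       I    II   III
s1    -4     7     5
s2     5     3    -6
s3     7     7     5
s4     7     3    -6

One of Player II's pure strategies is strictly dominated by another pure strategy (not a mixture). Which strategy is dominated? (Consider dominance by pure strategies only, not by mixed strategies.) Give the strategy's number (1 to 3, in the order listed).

2

Player II prefers columns that give Player I less. Compare II with III: 5 < 7, -6 < 3, 5 < 7, -6 < 3.
So III strictly dominates II for Player II; II is strictly dominated.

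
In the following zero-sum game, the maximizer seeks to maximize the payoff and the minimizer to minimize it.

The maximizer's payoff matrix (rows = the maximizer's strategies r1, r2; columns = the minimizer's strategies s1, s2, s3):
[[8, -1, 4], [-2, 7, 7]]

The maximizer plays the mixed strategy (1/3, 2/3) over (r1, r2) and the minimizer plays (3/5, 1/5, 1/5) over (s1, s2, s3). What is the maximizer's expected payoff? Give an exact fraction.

43/15

Against (3/5, 1/5, 1/5), each row's expected payoff is r1: 27/5; r2: 8/5.
Taking the (1/3, 2/3)-weighted average: (1/3)·(27/5) + (2/3)·(8/5) = 43/15.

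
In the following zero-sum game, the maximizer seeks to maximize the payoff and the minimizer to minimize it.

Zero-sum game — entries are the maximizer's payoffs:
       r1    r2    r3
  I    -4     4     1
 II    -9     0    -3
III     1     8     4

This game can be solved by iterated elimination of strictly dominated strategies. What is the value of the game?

Column r2 is strictly dominated by r1 for the minimizer (-4<4, -9<0, 1<8); eliminate r2.
Row I is strictly dominated by row III (1>-4, 4>1); eliminate I.
Row II is strictly dominated by row III (1>-9, 4>-3); eliminate II.
Column r3 is strictly dominated by r1 for the minimizer (1<4); eliminate r3.
Only (III, r1) remains, with payoff 1.

1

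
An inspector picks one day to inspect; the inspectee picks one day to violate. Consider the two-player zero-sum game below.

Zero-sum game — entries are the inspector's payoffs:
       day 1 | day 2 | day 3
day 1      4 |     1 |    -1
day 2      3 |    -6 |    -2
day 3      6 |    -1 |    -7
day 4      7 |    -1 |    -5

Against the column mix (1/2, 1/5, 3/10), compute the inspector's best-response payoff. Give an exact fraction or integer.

day 1: (4)·(1/2) + (1)·(1/5) + (-1)·(3/10) = 19/10.
day 2: (3)·(1/2) + (-6)·(1/5) + (-2)·(3/10) = -3/10.
day 3: (6)·(1/2) + (-1)·(1/5) + (-7)·(3/10) = 7/10.
day 4: (7)·(1/2) + (-1)·(1/5) + (-5)·(3/10) = 9/5.
The best pure response is day 1 with expected payoff 19/10.

19/10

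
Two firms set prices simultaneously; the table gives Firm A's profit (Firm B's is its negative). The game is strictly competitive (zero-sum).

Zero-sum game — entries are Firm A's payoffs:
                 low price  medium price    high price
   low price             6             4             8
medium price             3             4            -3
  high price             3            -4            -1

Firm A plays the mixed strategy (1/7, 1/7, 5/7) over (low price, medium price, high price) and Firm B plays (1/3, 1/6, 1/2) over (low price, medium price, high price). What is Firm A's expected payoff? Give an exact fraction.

Against (1/3, 1/6, 1/2), each row's expected payoff is low price: 20/3; medium price: 1/6; high price: -1/6.
Taking the (1/7, 1/7, 5/7)-weighted average: (1/7)·(20/3) + (1/7)·(1/6) + (5/7)·(-1/6) = 6/7.

6/7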